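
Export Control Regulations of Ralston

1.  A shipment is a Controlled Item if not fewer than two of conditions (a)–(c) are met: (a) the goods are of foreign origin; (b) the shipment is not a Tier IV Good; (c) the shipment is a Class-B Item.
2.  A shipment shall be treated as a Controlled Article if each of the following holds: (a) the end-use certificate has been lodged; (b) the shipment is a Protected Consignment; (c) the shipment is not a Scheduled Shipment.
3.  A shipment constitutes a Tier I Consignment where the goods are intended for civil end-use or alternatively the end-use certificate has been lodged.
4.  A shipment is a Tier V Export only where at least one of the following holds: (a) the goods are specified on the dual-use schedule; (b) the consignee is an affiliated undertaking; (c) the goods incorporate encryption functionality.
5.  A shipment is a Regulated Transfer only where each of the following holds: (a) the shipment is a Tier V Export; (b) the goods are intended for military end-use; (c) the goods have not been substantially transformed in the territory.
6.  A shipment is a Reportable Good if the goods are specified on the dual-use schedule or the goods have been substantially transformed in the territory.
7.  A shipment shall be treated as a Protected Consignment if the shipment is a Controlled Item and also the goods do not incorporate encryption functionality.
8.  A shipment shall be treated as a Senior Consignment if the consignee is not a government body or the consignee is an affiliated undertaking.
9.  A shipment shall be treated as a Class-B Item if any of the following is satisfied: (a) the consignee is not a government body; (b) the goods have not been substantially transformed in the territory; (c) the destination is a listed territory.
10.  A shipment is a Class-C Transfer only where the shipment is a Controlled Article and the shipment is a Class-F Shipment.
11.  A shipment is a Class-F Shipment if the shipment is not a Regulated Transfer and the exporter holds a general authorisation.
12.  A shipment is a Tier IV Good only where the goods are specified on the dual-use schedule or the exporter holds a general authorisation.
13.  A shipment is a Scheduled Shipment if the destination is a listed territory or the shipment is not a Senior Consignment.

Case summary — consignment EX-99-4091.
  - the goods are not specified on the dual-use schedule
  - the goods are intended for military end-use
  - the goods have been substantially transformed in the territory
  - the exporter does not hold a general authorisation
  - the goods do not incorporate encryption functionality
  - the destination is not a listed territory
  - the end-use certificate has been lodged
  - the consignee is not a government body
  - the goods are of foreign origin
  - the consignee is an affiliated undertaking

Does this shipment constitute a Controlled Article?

Yes

paragraph 12 — Tier IV Good: [the goods are specified on the dual-use schedule? no] OR [the exporter holds a general authorisation? no] → not satisfied.
paragraph 9 — Class-B Item: [the consignee is not a government body? yes] OR [the goods have not been substantially transformed in the territory? no] OR [the destination is a listed territory? no] → satisfied.
paragraph 1 — Controlled Item: the goods are of foreign origin? yes; not a Tier IV Good (paragraph 12)? yes; Class-B Item (paragraph 9)? yes — 3 of 3 hold (need ≥2) → satisfied.
paragraph 7 — Protected Consignment: [Controlled Item (paragraph 1)? yes] AND [the goods do not incorporate encryption functionality? yes] → satisfied.
paragraph 8 — Senior Consignment: [the consignee is not a government body? yes] OR [the consignee is an affiliated undertaking? yes] → satisfied.
paragraph 13 — Scheduled Shipment: [the destination is a listed territory? no] OR [not a Senior Consignment (paragraph 8)? no] → not satisfied.
paragraph 2 — Controlled Article: [the end-use certificate has been lodged? yes] AND [Protected Consignment (paragraph 7)? yes] AND [not a Scheduled Shipment (paragraph 13)? yes] → satisfied.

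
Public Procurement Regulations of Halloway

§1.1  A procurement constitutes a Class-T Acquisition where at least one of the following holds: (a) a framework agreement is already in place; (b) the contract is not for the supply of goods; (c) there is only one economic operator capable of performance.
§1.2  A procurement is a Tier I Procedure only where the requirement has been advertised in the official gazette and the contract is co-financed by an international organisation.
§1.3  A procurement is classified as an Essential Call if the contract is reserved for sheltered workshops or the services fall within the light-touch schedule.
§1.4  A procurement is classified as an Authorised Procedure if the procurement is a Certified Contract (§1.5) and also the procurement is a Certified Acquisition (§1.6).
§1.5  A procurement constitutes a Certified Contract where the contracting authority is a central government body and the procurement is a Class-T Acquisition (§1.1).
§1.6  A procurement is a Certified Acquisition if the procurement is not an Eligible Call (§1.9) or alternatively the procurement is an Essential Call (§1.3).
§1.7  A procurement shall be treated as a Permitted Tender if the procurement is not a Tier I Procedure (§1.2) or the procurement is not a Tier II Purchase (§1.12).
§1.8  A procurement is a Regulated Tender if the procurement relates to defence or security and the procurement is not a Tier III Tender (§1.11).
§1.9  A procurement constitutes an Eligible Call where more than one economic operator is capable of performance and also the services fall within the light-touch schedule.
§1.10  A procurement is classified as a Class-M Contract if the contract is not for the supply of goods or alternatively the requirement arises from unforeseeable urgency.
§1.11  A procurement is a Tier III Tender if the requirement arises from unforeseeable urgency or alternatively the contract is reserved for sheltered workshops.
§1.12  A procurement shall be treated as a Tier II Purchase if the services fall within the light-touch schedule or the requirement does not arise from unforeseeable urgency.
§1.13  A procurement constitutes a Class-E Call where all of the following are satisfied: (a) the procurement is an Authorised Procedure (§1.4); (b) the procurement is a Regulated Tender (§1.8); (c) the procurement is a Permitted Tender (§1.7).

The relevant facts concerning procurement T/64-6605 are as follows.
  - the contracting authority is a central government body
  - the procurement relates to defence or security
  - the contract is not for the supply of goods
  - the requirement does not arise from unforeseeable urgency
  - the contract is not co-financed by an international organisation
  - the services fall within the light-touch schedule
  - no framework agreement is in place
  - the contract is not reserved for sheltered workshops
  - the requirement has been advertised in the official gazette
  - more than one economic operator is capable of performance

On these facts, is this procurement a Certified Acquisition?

§1.9 — Eligible Call: [more than one economic operator is capable of performance? yes] AND [the services fall within the light-touch schedule? yes] → satisfied.
§1.3 — Essential Call: [the contract is reserved for sheltered workshops? no] OR [the services fall within the light-touch schedule? yes] → satisfied.
§1.6 — Certified Acquisition: [not an Eligible Call (§1.9)? no] OR [Essential Call (§1.3)? yes] → satisfied.

Yes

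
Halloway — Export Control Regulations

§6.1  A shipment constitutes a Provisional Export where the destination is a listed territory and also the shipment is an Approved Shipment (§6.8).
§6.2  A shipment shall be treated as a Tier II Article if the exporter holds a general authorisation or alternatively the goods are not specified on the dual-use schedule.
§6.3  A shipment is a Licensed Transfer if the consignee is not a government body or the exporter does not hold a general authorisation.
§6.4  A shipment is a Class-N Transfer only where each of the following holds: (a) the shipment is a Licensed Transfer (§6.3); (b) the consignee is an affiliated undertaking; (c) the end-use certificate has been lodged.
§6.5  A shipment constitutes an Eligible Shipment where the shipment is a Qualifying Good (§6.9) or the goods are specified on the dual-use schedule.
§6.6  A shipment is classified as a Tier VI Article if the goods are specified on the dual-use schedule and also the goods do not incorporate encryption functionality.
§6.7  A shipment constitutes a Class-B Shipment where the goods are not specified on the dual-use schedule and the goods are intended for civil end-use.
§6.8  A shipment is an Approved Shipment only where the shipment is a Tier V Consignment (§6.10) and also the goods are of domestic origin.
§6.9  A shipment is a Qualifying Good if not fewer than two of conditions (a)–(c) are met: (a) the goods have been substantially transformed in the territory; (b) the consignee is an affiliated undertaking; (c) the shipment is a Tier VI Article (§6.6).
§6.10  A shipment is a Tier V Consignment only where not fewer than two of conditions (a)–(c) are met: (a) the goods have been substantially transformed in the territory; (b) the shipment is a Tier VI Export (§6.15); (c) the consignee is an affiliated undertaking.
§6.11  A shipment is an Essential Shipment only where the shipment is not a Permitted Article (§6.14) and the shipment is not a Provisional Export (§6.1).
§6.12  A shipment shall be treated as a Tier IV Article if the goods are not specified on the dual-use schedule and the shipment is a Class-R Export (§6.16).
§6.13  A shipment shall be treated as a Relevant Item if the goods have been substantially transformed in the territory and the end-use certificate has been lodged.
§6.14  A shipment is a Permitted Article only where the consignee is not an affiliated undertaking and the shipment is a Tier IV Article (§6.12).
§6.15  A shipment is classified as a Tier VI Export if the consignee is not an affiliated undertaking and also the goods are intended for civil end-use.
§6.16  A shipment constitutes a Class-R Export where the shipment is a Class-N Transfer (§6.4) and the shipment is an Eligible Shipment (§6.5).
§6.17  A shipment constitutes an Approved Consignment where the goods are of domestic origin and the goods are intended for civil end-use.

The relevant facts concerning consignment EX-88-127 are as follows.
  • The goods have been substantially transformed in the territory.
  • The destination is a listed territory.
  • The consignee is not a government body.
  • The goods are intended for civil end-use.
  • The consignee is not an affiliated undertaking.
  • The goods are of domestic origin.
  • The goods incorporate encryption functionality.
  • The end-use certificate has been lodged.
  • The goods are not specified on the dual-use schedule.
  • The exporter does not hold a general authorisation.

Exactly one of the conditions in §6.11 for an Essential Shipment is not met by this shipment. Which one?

Provisional Export

§6.3 — Licensed Transfer: [the consignee is not a government body? yes] OR [the exporter does not hold a general authorisation? yes] → satisfied.
§6.4 — Class-N Transfer: [Licensed Transfer (§6.3)? yes] AND [the consignee is an affiliated undertaking? no] AND [the end-use certificate has been lodged? yes] → not satisfied.
§6.6 — Tier VI Article: [the goods are specified on the dual-use schedule? no] AND [the goods do not incorporate encryption functionality? no] → not satisfied.
§6.9 — Qualifying Good: the goods have been substantially transformed in the territory? yes; the consignee is an affiliated undertaking? no; Tier VI Article (§6.6)? no — 1 of 3 hold (need ≥2) → not satisfied.
§6.5 — Eligible Shipment: [Qualifying Good (§6.9)? no] OR [the goods are specified on the dual-use schedule? no] → not satisfied.
§6.16 — Class-R Export: [Class-N Transfer (§6.4)? no] AND [Eligible Shipment (§6.5)? no] → not satisfied.
§6.12 — Tier IV Article: [the goods are not specified on the dual-use schedule? yes] AND [Class-R Export (§6.16)? no] → not satisfied.
§6.14 — Permitted Article: [the consignee is not an affiliated undertaking? yes] AND [Tier IV Article (§6.12)? no] → not satisfied.
§6.15 — Tier VI Export: [the consignee is not an affiliated undertaking? yes] AND [the goods are intended for civil end-use? yes] → satisfied.
§6.10 — Tier V Consignment: the goods have been substantially transformed in the territory? yes; Tier VI Export (§6.15)? yes; the consignee is an affiliated undertaking? no — 2 of 3 hold (need ≥2) → satisfied.
§6.8 — Approved Shipment: [Tier V Consignment (§6.10)? yes] AND [the goods are of domestic origin? yes] → satisfied.
§6.1 — Provisional Export: [the destination is a listed territory? yes] AND [Approved Shipment (§6.8)? yes] → satisfied.
§6.11 — Essential Shipment: [not a Permitted Article (§6.14)? yes] AND [not a Provisional Export (§6.1)? no] → not satisfied.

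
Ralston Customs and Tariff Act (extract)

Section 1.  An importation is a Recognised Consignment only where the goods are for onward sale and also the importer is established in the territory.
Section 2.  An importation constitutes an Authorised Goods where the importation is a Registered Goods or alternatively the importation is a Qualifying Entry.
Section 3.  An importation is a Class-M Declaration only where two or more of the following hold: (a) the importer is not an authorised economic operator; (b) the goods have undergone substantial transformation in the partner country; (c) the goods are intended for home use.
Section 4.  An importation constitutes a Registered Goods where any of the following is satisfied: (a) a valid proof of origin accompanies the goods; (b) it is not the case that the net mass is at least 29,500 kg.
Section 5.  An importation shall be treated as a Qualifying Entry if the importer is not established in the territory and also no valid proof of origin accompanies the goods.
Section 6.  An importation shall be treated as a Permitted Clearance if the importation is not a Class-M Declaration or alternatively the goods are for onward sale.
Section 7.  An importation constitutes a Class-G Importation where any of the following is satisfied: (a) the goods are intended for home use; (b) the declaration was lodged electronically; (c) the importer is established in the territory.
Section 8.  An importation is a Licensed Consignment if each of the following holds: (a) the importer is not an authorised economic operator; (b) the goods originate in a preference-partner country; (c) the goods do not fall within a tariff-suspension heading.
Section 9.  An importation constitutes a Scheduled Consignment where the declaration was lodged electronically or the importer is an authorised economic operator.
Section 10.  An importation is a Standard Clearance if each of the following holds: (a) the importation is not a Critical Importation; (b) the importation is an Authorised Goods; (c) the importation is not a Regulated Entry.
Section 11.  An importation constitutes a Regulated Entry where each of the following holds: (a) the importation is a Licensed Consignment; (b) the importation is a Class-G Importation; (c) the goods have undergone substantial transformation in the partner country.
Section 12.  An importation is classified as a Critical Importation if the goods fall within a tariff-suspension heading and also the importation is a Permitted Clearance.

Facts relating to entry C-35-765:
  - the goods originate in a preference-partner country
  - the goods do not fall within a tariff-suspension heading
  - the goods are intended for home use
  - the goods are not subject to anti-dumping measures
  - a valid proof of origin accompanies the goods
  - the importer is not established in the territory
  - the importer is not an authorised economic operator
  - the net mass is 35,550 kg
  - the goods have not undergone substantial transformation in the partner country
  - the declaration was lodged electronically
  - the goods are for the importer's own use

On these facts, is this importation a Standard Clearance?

section 3 — Class-M Declaration: the importer is not an authorised economic operator? yes; the goods have undergone substantial transformation in the partner country? no; the goods are intended for home use? yes — 2 of 3 hold (need ≥2) → satisfied.
section 6 — Permitted Clearance: [not a Class-M Declaration (section 3)? no] OR [the goods are for onward sale? no] → not satisfied.
section 12 — Critical Importation: [the goods fall within a tariff-suspension heading? no] AND [Permitted Clearance (section 6)? no] → not satisfied.
section 4 — Registered Goods: [a valid proof of origin accompanies the goods? yes] OR [net mass: 35,550 kg ≥ 29,500 kg? yes, so negated condition no] → satisfied.
section 5 — Qualifying Entry: [the importer is not established in the territory? yes] AND [no valid proof of origin accompanies the goods? no] → not satisfied.
section 2 — Authorised Goods: [Registered Goods (section 4)? yes] OR [Qualifying Entry (section 5)? no] → satisfied.
section 8 — Licensed Consignment: [the importer is not an authorised economic operator? yes] AND [the goods originate in a preference-partner country? yes] AND [the goods do not fall within a tariff-suspension heading? yes] → satisfied.
section 7 — Class-G Importation: [the goods are intended for home use? yes] OR [the declaration was lodged electronically? yes] OR [the importer is established in the territory? no] → satisfied.
section 11 — Regulated Entry: [Licensed Consignment (section 8)? yes] AND [Class-G Importation (section 7)? yes] AND [the goods have undergone substantial transformation in the partner country? no] → not satisfied.
section 10 — Standard Clearance: [not a Critical Importation (section 12)? yes] AND [Authorised Goods (section 2)? yes] AND [not a Regulated Entry (section 11)? yes] → satisfied.

Yes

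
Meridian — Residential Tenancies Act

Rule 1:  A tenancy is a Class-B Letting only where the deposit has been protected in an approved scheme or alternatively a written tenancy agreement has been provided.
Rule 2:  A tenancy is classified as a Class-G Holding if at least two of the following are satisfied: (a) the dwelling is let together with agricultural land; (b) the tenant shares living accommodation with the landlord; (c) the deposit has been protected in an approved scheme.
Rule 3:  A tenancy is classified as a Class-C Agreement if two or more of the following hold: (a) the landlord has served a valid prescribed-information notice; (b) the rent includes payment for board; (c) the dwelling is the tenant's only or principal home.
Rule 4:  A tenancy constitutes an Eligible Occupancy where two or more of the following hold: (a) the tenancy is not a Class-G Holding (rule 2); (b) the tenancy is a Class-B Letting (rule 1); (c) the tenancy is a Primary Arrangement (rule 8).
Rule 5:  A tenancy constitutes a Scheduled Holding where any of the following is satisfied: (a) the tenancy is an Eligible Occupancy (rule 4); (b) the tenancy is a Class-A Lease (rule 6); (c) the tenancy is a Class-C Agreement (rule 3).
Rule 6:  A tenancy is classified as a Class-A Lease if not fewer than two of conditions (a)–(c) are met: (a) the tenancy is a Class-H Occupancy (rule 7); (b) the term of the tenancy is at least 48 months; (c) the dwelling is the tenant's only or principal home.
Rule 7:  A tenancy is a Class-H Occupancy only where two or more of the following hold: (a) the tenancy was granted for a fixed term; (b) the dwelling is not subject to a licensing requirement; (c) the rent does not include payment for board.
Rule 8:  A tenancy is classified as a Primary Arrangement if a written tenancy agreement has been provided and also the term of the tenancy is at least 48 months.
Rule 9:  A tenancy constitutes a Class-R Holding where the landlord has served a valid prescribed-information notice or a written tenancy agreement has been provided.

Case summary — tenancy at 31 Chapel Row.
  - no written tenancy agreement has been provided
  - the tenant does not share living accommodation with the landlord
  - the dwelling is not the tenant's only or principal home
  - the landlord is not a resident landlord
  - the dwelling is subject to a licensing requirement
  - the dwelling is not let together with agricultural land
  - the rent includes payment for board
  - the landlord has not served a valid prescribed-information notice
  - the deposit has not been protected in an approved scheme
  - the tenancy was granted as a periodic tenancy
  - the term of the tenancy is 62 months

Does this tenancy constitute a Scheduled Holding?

No

rule 2 — Class-G Holding: the dwelling is let together with agricultural land? no; the tenant shares living accommodation with the landlord? no; the deposit has been protected in an approved scheme? no — 0 of 3 hold (need ≥2) → not satisfied.
rule 1 — Class-B Letting: [the deposit has been protected in an approved scheme? no] OR [a written tenancy agreement has been provided? no] → not satisfied.
rule 8 — Primary Arrangement: [a written tenancy agreement has been provided? no] AND [term of the tenancy: 62 months ≥ 48 months? yes] → not satisfied.
rule 4 — Eligible Occupancy: not a Class-G Holding (rule 2)? yes; Class-B Letting (rule 1)? no; Primary Arrangement (rule 8)? no — 1 of 3 hold (need ≥2) → not satisfied.
rule 7 — Class-H Occupancy: the tenancy was granted for a fixed term? no; the dwelling is not subject to a licensing requirement? no; the rent does not include payment for board? no — 0 of 3 hold (need ≥2) → not satisfied.
rule 6 — Class-A Lease: Class-H Occupancy (rule 7)? no; term of the tenancy: 62 months ≥ 48 months? yes; the dwelling is the tenant's only or principal home? no — 1 of 3 hold (need ≥2) → not satisfied.
rule 3 — Class-C Agreement: the landlord has served a valid prescribed-information notice? no; the rent includes payment for board? yes; the dwelling is the tenant's only or principal home? no — 1 of 3 hold (need ≥2) → not satisfied.
rule 5 — Scheduled Holding: [Eligible Occupancy (rule 4)? no] OR [Class-A Lease (rule 6)? no] OR [Class-C Agreement (rule 3)? no] → not satisfied.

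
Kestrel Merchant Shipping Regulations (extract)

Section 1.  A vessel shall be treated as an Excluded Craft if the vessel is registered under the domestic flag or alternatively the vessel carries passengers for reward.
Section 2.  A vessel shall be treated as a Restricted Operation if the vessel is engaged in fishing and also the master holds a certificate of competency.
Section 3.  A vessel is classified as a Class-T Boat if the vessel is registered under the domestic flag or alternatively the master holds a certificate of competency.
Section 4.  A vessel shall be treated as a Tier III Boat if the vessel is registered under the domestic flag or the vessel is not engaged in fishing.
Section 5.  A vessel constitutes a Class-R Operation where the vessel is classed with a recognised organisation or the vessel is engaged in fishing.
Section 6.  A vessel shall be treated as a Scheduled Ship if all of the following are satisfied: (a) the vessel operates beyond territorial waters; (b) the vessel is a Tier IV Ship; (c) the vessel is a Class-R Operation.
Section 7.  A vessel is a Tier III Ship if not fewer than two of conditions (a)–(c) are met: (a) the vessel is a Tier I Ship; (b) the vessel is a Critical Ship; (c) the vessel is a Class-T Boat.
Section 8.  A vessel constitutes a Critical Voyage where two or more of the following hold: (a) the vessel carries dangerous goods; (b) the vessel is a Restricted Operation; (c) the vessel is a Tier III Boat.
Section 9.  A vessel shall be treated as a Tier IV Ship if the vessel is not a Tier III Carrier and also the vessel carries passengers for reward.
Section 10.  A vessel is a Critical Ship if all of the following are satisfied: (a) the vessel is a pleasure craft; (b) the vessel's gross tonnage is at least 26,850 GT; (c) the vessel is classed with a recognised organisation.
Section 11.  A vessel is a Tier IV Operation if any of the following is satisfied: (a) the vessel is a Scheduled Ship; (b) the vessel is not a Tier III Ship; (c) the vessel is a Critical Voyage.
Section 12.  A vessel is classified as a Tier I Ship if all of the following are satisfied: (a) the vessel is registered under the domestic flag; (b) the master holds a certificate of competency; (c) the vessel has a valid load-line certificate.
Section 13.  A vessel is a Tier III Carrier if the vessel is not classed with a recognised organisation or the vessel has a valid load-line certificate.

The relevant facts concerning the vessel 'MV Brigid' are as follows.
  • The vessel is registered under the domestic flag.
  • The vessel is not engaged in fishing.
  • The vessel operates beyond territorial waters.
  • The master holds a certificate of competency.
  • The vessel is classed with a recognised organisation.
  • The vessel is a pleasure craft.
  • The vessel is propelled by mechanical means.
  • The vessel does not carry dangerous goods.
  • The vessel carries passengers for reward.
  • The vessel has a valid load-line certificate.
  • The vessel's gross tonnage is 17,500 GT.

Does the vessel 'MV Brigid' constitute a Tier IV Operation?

No

Under section 13: the vessel is not classed with a recognised organisation? no; or the vessel has a valid load-line certificate? yes. So the vessel is a Tier III Carrier.
Under section 9: not a Tier III Carrier (section 13)? no; and the vessel carries passengers for reward? yes. So the vessel is not a Tier IV Ship.
Under section 5: the vessel is classed with a recognised organisation? yes; or the vessel is engaged in fishing? no. So the vessel is a Class-R Operation.
Under section 6: the vessel operates beyond territorial waters? yes; and Tier IV Ship (section 9)? no; and Class-R Operation (section 5)? yes. So the vessel is not a Scheduled Ship.
Under section 12: the vessel is registered under the domestic flag? yes; and the master holds a certificate of competency? yes; and the vessel has a valid load-line certificate? yes. So the vessel is a Tier I Ship.
Under section 10: the vessel is a pleasure craft? yes; and vessel's gross tonnage: 17,500 GT ≥ 26,850 GT? no; and the vessel is classed with a recognised organisation? yes. So the vessel is not a Critical Ship.
Under section 3: the vessel is registered under the domestic flag? yes; or the master holds a certificate of competency? yes. So the vessel is a Class-T Boat.
Under section 7: Tier I Ship (section 12)? yes; Critical Ship (section 10)? no; Class-T Boat (section 3)? yes — 2 of 3 hold (need ≥2) → satisfied.
Under section 2: the vessel is engaged in fishing? no; and the master holds a certificate of competency? yes. So the vessel is not a Restricted Operation.
Under section 4: the vessel is registered under the domestic flag? yes; or the vessel is not engaged in fishing? yes. So the vessel is a Tier III Boat.
Under section 8: the vessel carries dangerous goods? no; Restricted Operation (section 2)? no; Tier III Boat (section 4)? yes — 1 of 3 hold (need ≥2) → not satisfied.
Under section 11: Scheduled Ship (section 6)? no; or not a Tier III Ship (section 7)? no; or Critical Voyage (section 8)? no. So the vessel is not a Tier IV Operation.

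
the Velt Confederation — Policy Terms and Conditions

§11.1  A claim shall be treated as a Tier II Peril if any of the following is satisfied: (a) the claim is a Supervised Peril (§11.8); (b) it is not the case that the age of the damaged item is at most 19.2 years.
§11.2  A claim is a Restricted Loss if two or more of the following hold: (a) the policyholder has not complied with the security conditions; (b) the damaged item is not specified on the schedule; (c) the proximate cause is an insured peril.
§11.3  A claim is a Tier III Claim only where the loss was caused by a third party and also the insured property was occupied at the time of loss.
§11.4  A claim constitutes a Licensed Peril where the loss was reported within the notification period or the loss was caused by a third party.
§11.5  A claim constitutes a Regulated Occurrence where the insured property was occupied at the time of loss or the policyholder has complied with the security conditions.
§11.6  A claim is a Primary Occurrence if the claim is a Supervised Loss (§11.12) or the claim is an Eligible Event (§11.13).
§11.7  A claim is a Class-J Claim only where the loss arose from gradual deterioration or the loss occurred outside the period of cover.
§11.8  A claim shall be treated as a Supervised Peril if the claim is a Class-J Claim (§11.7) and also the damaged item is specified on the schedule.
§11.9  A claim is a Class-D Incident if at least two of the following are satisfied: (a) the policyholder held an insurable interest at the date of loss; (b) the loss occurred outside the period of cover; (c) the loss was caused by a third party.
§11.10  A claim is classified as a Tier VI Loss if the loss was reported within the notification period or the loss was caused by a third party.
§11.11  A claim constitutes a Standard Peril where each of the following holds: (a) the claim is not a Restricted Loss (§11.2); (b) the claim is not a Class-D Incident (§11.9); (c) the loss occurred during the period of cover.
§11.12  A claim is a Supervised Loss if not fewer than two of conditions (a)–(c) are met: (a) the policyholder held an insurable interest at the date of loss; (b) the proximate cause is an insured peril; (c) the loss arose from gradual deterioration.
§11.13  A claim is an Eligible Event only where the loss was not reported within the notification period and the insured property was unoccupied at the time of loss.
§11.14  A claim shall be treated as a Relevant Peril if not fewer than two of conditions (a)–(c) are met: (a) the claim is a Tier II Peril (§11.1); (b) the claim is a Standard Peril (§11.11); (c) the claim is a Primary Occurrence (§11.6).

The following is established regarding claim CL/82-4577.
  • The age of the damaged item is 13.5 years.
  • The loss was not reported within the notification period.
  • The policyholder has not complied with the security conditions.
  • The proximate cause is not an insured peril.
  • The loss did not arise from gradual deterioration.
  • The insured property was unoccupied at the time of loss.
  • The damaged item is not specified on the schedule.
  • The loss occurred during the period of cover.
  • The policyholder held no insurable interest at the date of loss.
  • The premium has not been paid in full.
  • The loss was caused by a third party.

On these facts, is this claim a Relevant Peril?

§11.7 — Class-J Claim: [the loss arose from gradual deterioration? no] OR [the loss occurred outside the period of cover? no] → not satisfied.
§11.8 — Supervised Peril: [Class-J Claim (§11.7)? no] AND [the damaged item is specified on the schedule? no] → not satisfied.
§11.1 — Tier II Peril: [Supervised Peril (§11.8)? no] OR [age of the damaged item: 13.5 years ≤ 19.2 years? yes, so negated condition no] → not satisfied.
§11.2 — Restricted Loss: the policyholder has not complied with the security conditions? yes; the damaged item is not specified on the schedule? yes; the proximate cause is an insured peril? no — 2 of 3 hold (need ≥2) → satisfied.
§11.9 — Class-D Incident: the policyholder held an insurable interest at the date of loss? no; the loss occurred outside the period of cover? no; the loss was caused by a third party? yes — 1 of 3 hold (need ≥2) → not satisfied.
§11.11 — Standard Peril: [not a Restricted Loss (§11.2)? no] AND [not a Class-D Incident (§11.9)? yes] AND [the loss occurred during the period of cover? yes] → not satisfied.
§11.12 — Supervised Loss: the policyholder held an insurable interest at the date of loss? no; the proximate cause is an insured peril? no; the loss arose from gradual deterioration? no — 0 of 3 hold (need ≥2) → not satisfied.
§11.13 — Eligible Event: [the loss was not reported within the notification period? yes] AND [the insured property was unoccupied at the time of loss? yes] → satisfied.
§11.6 — Primary Occurrence: [Supervised Loss (§11.12)? no] OR [Eligible Event (§11.13)? yes] → satisfied.
§11.14 — Relevant Peril: Tier II Peril (§11.1)? no; Standard Peril (§11.11)? no; Primary Occurrence (§11.6)? yes — 1 of 3 hold (need ≥2) → not satisfied.

No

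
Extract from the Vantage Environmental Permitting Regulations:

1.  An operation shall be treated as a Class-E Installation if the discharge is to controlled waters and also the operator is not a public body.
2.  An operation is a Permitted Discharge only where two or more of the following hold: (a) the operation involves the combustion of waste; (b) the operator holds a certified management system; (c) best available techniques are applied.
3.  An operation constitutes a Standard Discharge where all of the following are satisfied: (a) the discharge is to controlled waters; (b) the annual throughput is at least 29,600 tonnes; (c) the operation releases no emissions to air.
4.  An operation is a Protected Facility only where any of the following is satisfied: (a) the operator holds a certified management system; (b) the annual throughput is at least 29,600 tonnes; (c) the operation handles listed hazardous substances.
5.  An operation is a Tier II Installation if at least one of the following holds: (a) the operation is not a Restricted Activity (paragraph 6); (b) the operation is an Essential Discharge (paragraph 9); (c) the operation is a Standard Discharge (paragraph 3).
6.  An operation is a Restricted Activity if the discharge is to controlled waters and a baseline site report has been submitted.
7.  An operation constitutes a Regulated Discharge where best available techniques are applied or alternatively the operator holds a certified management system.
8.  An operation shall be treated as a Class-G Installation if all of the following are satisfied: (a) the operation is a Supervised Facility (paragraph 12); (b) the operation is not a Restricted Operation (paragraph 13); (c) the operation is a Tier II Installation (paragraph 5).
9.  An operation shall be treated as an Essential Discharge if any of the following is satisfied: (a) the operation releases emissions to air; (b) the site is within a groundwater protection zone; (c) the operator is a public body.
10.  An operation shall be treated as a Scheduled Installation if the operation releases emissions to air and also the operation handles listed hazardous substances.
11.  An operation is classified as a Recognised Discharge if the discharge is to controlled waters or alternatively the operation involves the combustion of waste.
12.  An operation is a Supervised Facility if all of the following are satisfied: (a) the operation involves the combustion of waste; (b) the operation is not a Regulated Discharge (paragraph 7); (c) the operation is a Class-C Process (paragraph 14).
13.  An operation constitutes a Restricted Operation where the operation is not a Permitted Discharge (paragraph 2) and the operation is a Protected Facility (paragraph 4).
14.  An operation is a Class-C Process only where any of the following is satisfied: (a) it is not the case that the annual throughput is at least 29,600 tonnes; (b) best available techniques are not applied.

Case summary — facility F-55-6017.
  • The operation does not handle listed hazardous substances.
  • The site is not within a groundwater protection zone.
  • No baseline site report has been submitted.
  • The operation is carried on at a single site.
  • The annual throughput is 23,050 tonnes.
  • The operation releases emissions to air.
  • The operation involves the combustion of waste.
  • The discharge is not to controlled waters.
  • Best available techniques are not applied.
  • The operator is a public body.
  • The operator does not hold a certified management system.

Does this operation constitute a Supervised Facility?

paragraph 7 — Regulated Discharge: [best available techniques are applied? no] OR [the operator holds a certified management system? no] → not satisfied.
paragraph 14 — Class-C Process: [annual throughput: 23,050 tonnes ≥ 29,600 tonnes? no, so negated condition yes] OR [best available techniques are not applied? yes] → satisfied.
paragraph 12 — Supervised Facility: [the operation involves the combustion of waste? yes] AND [not a Regulated Discharge (paragraph 7)? yes] AND [Class-C Process (paragraph 14)? yes] → satisfied.

Yes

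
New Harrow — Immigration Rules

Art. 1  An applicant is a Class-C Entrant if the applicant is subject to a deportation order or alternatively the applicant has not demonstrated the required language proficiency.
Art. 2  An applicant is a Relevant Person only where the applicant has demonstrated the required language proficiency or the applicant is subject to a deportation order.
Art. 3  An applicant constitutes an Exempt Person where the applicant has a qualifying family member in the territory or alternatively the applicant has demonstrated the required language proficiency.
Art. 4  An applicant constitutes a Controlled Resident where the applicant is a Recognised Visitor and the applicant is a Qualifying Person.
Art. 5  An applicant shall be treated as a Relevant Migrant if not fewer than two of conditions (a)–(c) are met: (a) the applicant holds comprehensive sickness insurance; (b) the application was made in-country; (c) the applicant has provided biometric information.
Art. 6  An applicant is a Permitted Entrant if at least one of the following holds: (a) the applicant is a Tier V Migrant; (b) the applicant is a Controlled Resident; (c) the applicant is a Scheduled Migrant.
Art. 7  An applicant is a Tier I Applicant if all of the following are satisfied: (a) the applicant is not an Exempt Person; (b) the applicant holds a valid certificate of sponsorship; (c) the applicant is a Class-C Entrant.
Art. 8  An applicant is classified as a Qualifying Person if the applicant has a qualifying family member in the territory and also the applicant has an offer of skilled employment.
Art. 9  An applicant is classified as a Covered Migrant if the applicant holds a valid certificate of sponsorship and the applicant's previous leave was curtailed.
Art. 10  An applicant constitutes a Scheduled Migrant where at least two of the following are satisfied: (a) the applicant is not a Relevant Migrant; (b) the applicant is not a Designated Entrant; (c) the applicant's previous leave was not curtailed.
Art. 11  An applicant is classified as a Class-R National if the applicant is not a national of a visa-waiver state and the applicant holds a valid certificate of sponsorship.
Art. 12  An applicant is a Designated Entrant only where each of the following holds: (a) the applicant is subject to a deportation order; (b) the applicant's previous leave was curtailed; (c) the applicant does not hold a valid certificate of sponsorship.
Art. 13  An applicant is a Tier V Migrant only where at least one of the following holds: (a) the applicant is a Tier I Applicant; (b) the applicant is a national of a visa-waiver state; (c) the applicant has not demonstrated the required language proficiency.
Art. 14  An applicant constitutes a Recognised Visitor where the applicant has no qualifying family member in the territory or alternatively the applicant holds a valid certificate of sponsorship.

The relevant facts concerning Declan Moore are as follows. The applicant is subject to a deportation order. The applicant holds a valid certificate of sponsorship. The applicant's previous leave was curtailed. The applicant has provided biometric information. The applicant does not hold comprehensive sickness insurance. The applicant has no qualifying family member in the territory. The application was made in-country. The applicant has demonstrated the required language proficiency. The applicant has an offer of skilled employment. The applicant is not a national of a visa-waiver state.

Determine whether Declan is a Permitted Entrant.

No

Under article 3: the applicant has a qualifying family member in the territory? no; or the applicant has demonstrated the required language proficiency? yes. So the applicant is an Exempt Person.
Under article 1: the applicant is subject to a deportation order? yes; or the applicant has not demonstrated the required language proficiency? no. So the applicant is a Class-C Entrant.
Under article 7: not an Exempt Person (article 3)? no; and the applicant holds a valid certificate of sponsorship? yes; and Class-C Entrant (article 1)? yes. So the applicant is not a Tier I Applicant.
Under article 13: Tier I Applicant (article 7)? no; or the applicant is a national of a visa-waiver state? no; or the applicant has not demonstrated the required language proficiency? no. So the applicant is not a Tier V Migrant.
Under article 14: the applicant has no qualifying family member in the territory? yes; or the applicant holds a valid certificate of sponsorship? yes. So the applicant is a Recognised Visitor.
Under article 8: the applicant has a qualifying family member in the territory? no; and the applicant has an offer of skilled employment? yes. So the applicant is not a Qualifying Person.
Under article 4: Recognised Visitor (article 14)? yes; and Qualifying Person (article 8)? no. So the applicant is not a Controlled Resident.
Under article 5: the applicant holds comprehensive sickness insurance? no; the application was made in-country? yes; the applicant has provided biometric information? yes — 2 of 3 hold (need ≥2) → satisfied.
Under article 12: the applicant is subject to a deportation order? yes; and the applicant's previous leave was curtailed? yes; and the applicant does not hold a valid certificate of sponsorship? no. So the applicant is not a Designated Entrant.
Under article 10: not a Relevant Migrant (article 5)? no; not a Designated Entrant (article 12)? yes; the applicant's previous leave was not curtailed? no — 1 of 3 hold (need ≥2) → not satisfied.
Under article 6: Tier V Migrant (article 13)? no; or Controlled Resident (article 4)? no; or Scheduled Migrant (article 10)? no. So the applicant is not a Permitted Entrant.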